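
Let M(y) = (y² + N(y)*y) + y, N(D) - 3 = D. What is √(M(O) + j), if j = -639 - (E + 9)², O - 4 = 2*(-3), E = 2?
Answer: 2*I*√190 ≈ 27.568*I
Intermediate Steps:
N(D) = 3 + D
O = -2 (O = 4 + 2*(-3) = 4 - 6 = -2)
M(y) = y + y² + y*(3 + y) (M(y) = (y² + (3 + y)*y) + y = (y² + y*(3 + y)) + y = y + y² + y*(3 + y))
j = -760 (j = -639 - (2 + 9)² = -639 - 1*11² = -639 - 1*121 = -639 - 121 = -760)
√(M(O) + j) = √(2*(-2)*(2 - 2) - 760) = √(2*(-2)*0 - 760) = √(0 - 760) = √(-760) = 2*I*√190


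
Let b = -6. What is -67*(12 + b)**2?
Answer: -2412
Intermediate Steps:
-67*(12 + b)**2 = -67*(12 - 6)**2 = -67*6**2 = -67*36 = -2412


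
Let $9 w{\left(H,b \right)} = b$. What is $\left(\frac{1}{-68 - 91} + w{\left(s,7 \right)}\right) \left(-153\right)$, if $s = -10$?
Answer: $- \frac{6256}{53} \approx -118.04$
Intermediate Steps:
$w{\left(H,b \right)} = \frac{b}{9}$
$\left(\frac{1}{-68 - 91} + w{\left(s,7 \right)}\right) \left(-153\right) = \left(\frac{1}{-68 - 91} + \frac{1}{9} \cdot 7\right) \left(-153\right) = \left(\frac{1}{-159} + \frac{7}{9}\right) \left(-153\right) = \left(- \frac{1}{159} + \frac{7}{9}\right) \left(-153\right) = \frac{368}{477} \left(-153\right) = - \frac{6256}{53}$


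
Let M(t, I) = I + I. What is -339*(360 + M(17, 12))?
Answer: -130176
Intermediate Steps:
M(t, I) = 2*I
-339*(360 + M(17, 12)) = -339*(360 + 2*12) = -339*(360 + 24) = -339*384 = -130176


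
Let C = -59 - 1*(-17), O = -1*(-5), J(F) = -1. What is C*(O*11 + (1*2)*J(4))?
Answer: -2226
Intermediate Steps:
O = 5
C = -42 (C = -59 + 17 = -42)
C*(O*11 + (1*2)*J(4)) = -42*(5*11 + (1*2)*(-1)) = -42*(55 + 2*(-1)) = -42*(55 - 2) = -42*53 = -2226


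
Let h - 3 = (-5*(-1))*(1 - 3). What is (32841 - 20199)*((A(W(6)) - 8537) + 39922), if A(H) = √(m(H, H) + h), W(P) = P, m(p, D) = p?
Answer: 396769170 + 12642*I ≈ 3.9677e+8 + 12642.0*I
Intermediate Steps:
h = -7 (h = 3 + (-5*(-1))*(1 - 3) = 3 + 5*(-2) = 3 - 10 = -7)
A(H) = √(-7 + H) (A(H) = √(H - 7) = √(-7 + H))
(32841 - 20199)*((A(W(6)) - 8537) + 39922) = (32841 - 20199)*((√(-7 + 6) - 8537) + 39922) = 12642*((√(-1) - 8537) + 39922) = 12642*((I - 8537) + 39922) = 12642*((-8537 + I) + 39922) = 12642*(31385 + I) = 396769170 + 12642*I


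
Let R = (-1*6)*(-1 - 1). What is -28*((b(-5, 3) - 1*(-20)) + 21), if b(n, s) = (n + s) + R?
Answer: -1428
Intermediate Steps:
R = 12 (R = -6*(-2) = 12)
b(n, s) = 12 + n + s (b(n, s) = (n + s) + 12 = 12 + n + s)
-28*((b(-5, 3) - 1*(-20)) + 21) = -28*(((12 - 5 + 3) - 1*(-20)) + 21) = -28*((10 + 20) + 21) = -28*(30 + 21) = -28*51 = -1428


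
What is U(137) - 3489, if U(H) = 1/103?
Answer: -359366/103 ≈ -3489.0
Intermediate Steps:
U(H) = 1/103
U(137) - 3489 = 1/103 - 3489 = -359366/103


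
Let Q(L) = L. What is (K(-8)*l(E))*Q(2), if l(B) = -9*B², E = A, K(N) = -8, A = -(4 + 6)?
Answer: 14400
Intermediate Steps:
A = -10 (A = -1*10 = -10)
E = -10
(K(-8)*l(E))*Q(2) = -(-72)*(-10)²*2 = -(-72)*100*2 = -8*(-900)*2 = 7200*2 = 14400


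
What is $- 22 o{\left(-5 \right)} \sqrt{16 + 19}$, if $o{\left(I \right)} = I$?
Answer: $110 \sqrt{35} \approx 650.77$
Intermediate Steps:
$- 22 o{\left(-5 \right)} \sqrt{16 + 19} = \left(-22\right) \left(-5\right) \sqrt{16 + 19} = 110 \sqrt{35}$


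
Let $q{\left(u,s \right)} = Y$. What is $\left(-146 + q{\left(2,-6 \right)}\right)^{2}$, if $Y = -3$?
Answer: $22201$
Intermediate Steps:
$q{\left(u,s \right)} = -3$
$\left(-146 + q{\left(2,-6 \right)}\right)^{2} = \left(-146 - 3\right)^{2} = \left(-149\right)^{2} = 22201$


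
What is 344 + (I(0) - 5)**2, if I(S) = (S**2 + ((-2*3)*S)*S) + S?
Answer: 369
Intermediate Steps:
I(S) = S - 5*S**2 (I(S) = (S**2 + (-6*S)*S) + S = (S**2 - 6*S**2) + S = -5*S**2 + S = S - 5*S**2)
344 + (I(0) - 5)**2 = 344 + (0*(1 - 5*0) - 5)**2 = 344 + (0*(1 + 0) - 5)**2 = 344 + (0*1 - 5)**2 = 344 + (0 - 5)**2 = 344 + (-5)**2 = 344 + 25 = 369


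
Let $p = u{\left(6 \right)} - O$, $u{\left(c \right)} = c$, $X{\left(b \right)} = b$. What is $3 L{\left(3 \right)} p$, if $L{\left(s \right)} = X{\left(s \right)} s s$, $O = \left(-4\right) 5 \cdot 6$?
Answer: $10206$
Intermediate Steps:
$O = -120$ ($O = \left(-20\right) 6 = -120$)
$L{\left(s \right)} = s^{3}$ ($L{\left(s \right)} = s s s = s s^{2} = s^{3}$)
$p = 126$ ($p = 6 - -120 = 6 + 120 = 126$)
$3 L{\left(3 \right)} p = 3 \cdot 3^{3} \cdot 126 = 3 \cdot 27 \cdot 126 = 81 \cdot 126 = 10206$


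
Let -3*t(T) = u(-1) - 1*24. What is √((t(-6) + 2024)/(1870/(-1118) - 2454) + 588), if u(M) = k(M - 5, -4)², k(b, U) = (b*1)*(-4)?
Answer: 2*√276648371266687/1372721 ≈ 24.233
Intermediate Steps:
k(b, U) = -4*b (k(b, U) = b*(-4) = -4*b)
u(M) = (20 - 4*M)² (u(M) = (-4*(M - 5))² = (-4*(-5 + M))² = (20 - 4*M)²)
t(T) = -184 (t(T) = -(16*(5 - 1*(-1))² - 1*24)/3 = -(16*(5 + 1)² - 24)/3 = -(16*6² - 24)/3 = -(16*36 - 24)/3 = -(576 - 24)/3 = -⅓*552 = -184)
√((t(-6) + 2024)/(1870/(-1118) - 2454) + 588) = √((-184 + 2024)/(1870/(-1118) - 2454) + 588) = √(1840/(1870*(-1/1118) - 2454) + 588) = √(1840/(-935/559 - 2454) + 588) = √(1840/(-1372721/559) + 588) = √(1840*(-559/1372721) + 588) = √(-1028560/1372721 + 588) = √(806131388/1372721) = 2*√276648371266687/1372721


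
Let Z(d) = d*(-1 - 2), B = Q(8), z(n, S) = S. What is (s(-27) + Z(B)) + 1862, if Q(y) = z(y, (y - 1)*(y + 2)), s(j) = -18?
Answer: 1634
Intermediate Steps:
Q(y) = (-1 + y)*(2 + y) (Q(y) = (y - 1)*(y + 2) = (-1 + y)*(2 + y))
B = 70 (B = -2 + 8 + 8² = -2 + 8 + 64 = 70)
Z(d) = -3*d (Z(d) = d*(-3) = -3*d)
(s(-27) + Z(B)) + 1862 = (-18 - 3*70) + 1862 = (-18 - 210) + 1862 = -228 + 1862 = 1634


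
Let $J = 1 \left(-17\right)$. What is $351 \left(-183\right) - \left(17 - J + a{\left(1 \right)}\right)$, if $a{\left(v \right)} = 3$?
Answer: $-64270$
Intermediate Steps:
$J = -17$
$351 \left(-183\right) - \left(17 - J + a{\left(1 \right)}\right) = 351 \left(-183\right) - 37 = -64233 - 37 = -64270$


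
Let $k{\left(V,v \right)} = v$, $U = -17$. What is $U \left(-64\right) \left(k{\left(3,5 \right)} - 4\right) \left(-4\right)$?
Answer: $-4352$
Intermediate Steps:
$U \left(-64\right) \left(k{\left(3,5 \right)} - 4\right) \left(-4\right) = \left(-17\right) \left(-64\right) \left(5 - 4\right) \left(-4\right) = 1088 \cdot 1 \left(-4\right) = 1088 \left(-4\right) = -4352$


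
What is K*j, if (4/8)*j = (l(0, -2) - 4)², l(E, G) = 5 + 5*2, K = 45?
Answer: 10890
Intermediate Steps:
l(E, G) = 15 (l(E, G) = 5 + 10 = 15)
j = 242 (j = 2*(15 - 4)² = 2*11² = 2*121 = 242)
K*j = 45*242 = 10890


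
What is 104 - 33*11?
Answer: -259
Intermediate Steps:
104 - 33*11 = 104 - 363 = -259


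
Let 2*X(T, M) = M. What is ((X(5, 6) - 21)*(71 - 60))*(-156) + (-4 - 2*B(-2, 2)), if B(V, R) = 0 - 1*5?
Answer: 30894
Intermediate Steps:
X(T, M) = M/2
B(V, R) = -5 (B(V, R) = 0 - 5 = -5)
((X(5, 6) - 21)*(71 - 60))*(-156) + (-4 - 2*B(-2, 2)) = (((½)*6 - 21)*(71 - 60))*(-156) + (-4 - 2*(-5)) = ((3 - 21)*11)*(-156) + (-4 + 10) = -18*11*(-156) + 6 = -198*(-156) + 6 = 30888 + 6 = 30894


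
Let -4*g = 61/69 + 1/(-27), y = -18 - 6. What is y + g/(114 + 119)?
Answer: -6945527/289386 ≈ -24.001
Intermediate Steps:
y = -24
g = -263/1242 (g = -(61/69 + 1/(-27))/4 = -(61*(1/69) + 1*(-1/27))/4 = -(61/69 - 1/27)/4 = -1/4*526/621 = -263/1242 ≈ -0.21176)
y + g/(114 + 119) = -24 - 263/1242/(114 + 119) = -24 - 263/1242/233 = -24 + (1/233)*(-263/1242) = -24 - 263/289386 = -6945527/289386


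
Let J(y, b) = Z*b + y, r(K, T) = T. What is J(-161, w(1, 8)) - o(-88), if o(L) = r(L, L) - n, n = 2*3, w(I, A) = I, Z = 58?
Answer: -9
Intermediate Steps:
n = 6
o(L) = -6 + L (o(L) = L - 1*6 = L - 6 = -6 + L)
J(y, b) = y + 58*b (J(y, b) = 58*b + y = y + 58*b)
J(-161, w(1, 8)) - o(-88) = (-161 + 58*1) - (-6 - 88) = (-161 + 58) - 1*(-94) = -103 + 94 = -9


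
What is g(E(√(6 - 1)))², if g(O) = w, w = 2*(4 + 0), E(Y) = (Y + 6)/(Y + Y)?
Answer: 64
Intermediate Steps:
E(Y) = (6 + Y)/(2*Y) (E(Y) = (6 + Y)/((2*Y)) = (6 + Y)*(1/(2*Y)) = (6 + Y)/(2*Y))
w = 8 (w = 2*4 = 8)
g(O) = 8
g(E(√(6 - 1)))² = 8² = 64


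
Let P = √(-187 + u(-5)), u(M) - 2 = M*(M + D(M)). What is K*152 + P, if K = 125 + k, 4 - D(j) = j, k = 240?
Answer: 55480 + I*√205 ≈ 55480.0 + 14.318*I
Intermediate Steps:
D(j) = 4 - j
K = 365 (K = 125 + 240 = 365)
u(M) = 2 + 4*M (u(M) = 2 + M*(M + (4 - M)) = 2 + M*4 = 2 + 4*M)
P = I*√205 (P = √(-187 + (2 + 4*(-5))) = √(-187 + (2 - 20)) = √(-187 - 18) = √(-205) = I*√205 ≈ 14.318*I)
K*152 + P = 365*152 + I*√205 = 55480 + I*√205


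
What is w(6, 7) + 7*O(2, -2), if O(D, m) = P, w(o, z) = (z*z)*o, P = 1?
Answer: 301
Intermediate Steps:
w(o, z) = o*z² (w(o, z) = z²*o = o*z²)
O(D, m) = 1
w(6, 7) + 7*O(2, -2) = 6*7² + 7*1 = 6*49 + 7 = 294 + 7 = 301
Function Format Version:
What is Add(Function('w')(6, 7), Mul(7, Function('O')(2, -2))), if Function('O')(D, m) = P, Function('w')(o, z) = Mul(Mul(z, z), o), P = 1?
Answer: 301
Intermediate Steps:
Function('w')(o, z) = Mul(o, Pow(z, 2)) (Function('w')(o, z) = Mul(Pow(z, 2), o) = Mul(o, Pow(z, 2)))
Function('O')(D, m) = 1
Add(Function('w')(6, 7), Mul(7, Function('O')(2, -2))) = Add(Mul(6, Pow(7, 2)), Mul(7, 1)) = Add(Mul(6, 49), 7) = Add(294, 7) = 301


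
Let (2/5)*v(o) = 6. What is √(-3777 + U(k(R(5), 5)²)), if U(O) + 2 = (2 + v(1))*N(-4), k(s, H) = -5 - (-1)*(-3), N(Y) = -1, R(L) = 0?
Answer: 2*I*√949 ≈ 61.612*I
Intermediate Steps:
v(o) = 15 (v(o) = (5/2)*6 = 15)
k(s, H) = -8 (k(s, H) = -5 - 1*3 = -5 - 3 = -8)
U(O) = -19 (U(O) = -2 + (2 + 15)*(-1) = -2 + 17*(-1) = -2 - 17 = -19)
√(-3777 + U(k(R(5), 5)²)) = √(-3777 - 19) = √(-3796) = 2*I*√949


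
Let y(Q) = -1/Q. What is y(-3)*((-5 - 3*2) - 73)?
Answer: -28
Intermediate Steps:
y(-3)*((-5 - 3*2) - 73) = (-1/(-3))*((-5 - 3*2) - 73) = (-1*(-⅓))*((-5 - 6) - 73) = (-11 - 73)/3 = (⅓)*(-84) = -28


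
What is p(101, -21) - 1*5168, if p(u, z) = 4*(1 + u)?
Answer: -4760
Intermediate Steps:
p(u, z) = 4 + 4*u
p(101, -21) - 1*5168 = (4 + 4*101) - 1*5168 = (4 + 404) - 5168 = 408 - 5168 = -4760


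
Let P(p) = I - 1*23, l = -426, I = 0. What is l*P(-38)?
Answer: 9798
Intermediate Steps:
P(p) = -23 (P(p) = 0 - 1*23 = 0 - 23 = -23)
l*P(-38) = -426*(-23) = 9798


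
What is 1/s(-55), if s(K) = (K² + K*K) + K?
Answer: 1/5995 ≈ 0.00016681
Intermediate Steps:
s(K) = K + 2*K² (s(K) = (K² + K²) + K = 2*K² + K = K + 2*K²)
1/s(-55) = 1/(-55*(1 + 2*(-55))) = 1/(-55*(1 - 110)) = 1/(-55*(-109)) = 1/5995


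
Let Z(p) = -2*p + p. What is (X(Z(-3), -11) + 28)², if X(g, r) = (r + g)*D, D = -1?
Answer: 1296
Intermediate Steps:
Z(p) = -p
X(g, r) = -g - r (X(g, r) = (r + g)*(-1) = (g + r)*(-1) = -g - r)
(X(Z(-3), -11) + 28)² = ((-(-1)*(-3) - 1*(-11)) + 28)² = ((-1*3 + 11) + 28)² = ((-3 + 11) + 28)² = (8 + 28)² = 36² = 1296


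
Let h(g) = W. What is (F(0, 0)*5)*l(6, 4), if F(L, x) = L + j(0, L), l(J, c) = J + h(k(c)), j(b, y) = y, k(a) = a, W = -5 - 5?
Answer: 0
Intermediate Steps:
W = -10
h(g) = -10
l(J, c) = -10 + J (l(J, c) = J - 10 = -10 + J)
F(L, x) = 2*L (F(L, x) = L + L = 2*L)
(F(0, 0)*5)*l(6, 4) = ((2*0)*5)*(-10 + 6) = (0*5)*(-4) = 0*(-4) = 0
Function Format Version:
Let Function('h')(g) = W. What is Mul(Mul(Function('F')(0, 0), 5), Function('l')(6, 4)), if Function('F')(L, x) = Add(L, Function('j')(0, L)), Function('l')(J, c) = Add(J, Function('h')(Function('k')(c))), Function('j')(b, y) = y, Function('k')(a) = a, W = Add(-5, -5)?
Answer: 0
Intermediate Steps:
W = -10
Function('h')(g) = -10
Function('l')(J, c) = Add(-10, J) (Function('l')(J, c) = Add(J, -10) = Add(-10, J))
Function('F')(L, x) = Mul(2, L) (Function('F')(L, x) = Add(L, L) = Mul(2, L))
Mul(Mul(Function('F')(0, 0), 5), Function('l')(6, 4)) = Mul(Mul(Mul(2, 0), 5), Add(-10, 6)) = Mul(Mul(0, 5), -4) = Mul(0, -4) = 0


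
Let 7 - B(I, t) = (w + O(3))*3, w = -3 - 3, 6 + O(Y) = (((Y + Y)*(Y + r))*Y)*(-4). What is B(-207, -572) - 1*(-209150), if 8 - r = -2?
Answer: 212001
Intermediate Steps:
r = 10 (r = 8 - 1*(-2) = 8 + 2 = 10)
O(Y) = -6 - 8*Y**2*(10 + Y) (O(Y) = -6 + (((Y + Y)*(Y + 10))*Y)*(-4) = -6 + (((2*Y)*(10 + Y))*Y)*(-4) = -6 + ((2*Y*(10 + Y))*Y)*(-4) = -6 + (2*Y**2*(10 + Y))*(-4) = -6 - 8*Y**2*(10 + Y))
w = -6
B(I, t) = 2851 (B(I, t) = 7 - (-6 + (-6 - 80*3**2 - 8*3**3))*3 = 7 - (-6 + (-6 - 80*9 - 8*27))*3 = 7 - (-6 + (-6 - 720 - 216))*3 = 7 - (-6 - 942)*3 = 7 - (-948)*3 = 7 - 1*(-2844) = 7 + 2844 = 2851)
B(-207, -572) - 1*(-209150) = 2851 - 1*(-209150) = 2851 + 209150 = 212001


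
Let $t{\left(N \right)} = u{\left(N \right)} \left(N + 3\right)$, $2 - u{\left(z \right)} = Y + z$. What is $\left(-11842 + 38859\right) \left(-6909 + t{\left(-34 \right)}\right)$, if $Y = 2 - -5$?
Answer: $-210948736$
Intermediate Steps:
$Y = 7$ ($Y = 2 + 5 = 7$)
$u{\left(z \right)} = -5 - z$ ($u{\left(z \right)} = 2 - \left(7 + z\right) = -5 - z$)
$t{\left(N \right)} = \left(-5 - N\right) \left(3 + N\right)$ ($t{\left(N \right)} = \left(-5 - N\right) \left(N + 3\right) = \left(-5 - N\right) \left(3 + N\right)$)
$\left(-11842 + 38859\right) \left(-6909 + t{\left(-34 \right)}\right) = \left(-11842 + 38859\right) \left(-6909 - \left(3 - 34\right) \left(5 - 34\right)\right) = 27017 \left(-6909 - \left(-31\right) \left(-29\right)\right) = 27017 \left(-6909 - 899\right) = 27017 \left(-7808\right) = -210948736$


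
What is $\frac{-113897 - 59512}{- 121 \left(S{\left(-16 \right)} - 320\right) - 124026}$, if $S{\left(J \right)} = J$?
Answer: $\frac{57803}{27790} \approx 2.08$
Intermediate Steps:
$\frac{-113897 - 59512}{- 121 \left(S{\left(-16 \right)} - 320\right) - 124026} = \frac{-113897 - 59512}{- 121 \left(-16 - 320\right) - 124026} = - \frac{173409}{- 121 \left(-16 - 320\right) - 124026} = - \frac{173409}{\left(-121\right) \left(-336\right) - 124026} = - \frac{173409}{40656 - 124026} = - \frac{173409}{-83370} = \left(-173409\right) \left(- \frac{1}{83370}\right) = \frac{57803}{27790}$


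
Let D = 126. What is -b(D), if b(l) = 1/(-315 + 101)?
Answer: 1/214 ≈ 0.0046729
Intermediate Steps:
b(l) = -1/214 (b(l) = 1/(-214) = -1/214)
-b(D) = -1*(-1/214) = 1/214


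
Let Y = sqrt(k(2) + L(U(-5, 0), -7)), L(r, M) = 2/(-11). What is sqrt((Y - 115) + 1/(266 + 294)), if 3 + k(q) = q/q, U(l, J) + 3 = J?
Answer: sqrt(-272729765 + 431200*I*sqrt(66))/1540 ≈ 0.068869 + 10.724*I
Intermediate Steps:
U(l, J) = -3 + J
L(r, M) = -2/11 (L(r, M) = 2*(-1/11) = -2/11)
k(q) = -2 (k(q) = -3 + q/q = -3 + 1 = -2)
Y = 2*I*sqrt(66)/11 (Y = sqrt(-2 - 2/11) = sqrt(-24/11) = 2*I*sqrt(66)/11 ≈ 1.4771*I)
sqrt((Y - 115) + 1/(266 + 294)) = sqrt((2*I*sqrt(66)/11 - 115) + 1/(266 + 294)) = sqrt((-115 + 2*I*sqrt(66)/11) + 1/560) = sqrt(-64399/560 + 2*I*sqrt(66)/11)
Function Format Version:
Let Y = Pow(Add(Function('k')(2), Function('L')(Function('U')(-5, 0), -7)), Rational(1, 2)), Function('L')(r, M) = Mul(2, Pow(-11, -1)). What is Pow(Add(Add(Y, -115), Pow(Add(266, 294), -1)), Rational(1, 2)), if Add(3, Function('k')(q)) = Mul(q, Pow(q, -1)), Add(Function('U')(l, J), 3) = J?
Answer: Mul(Rational(1, 1540), Pow(Add(-272729765, Mul(431200, I, Pow(66, Rational(1, 2)))), Rational(1, 2))) ≈ Add(0.068869, Mul(10.724, I))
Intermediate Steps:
Function('U')(l, J) = Add(-3, J)
Function('L')(r, M) = Rational(-2, 11) (Function('L')(r, M) = Mul(2, Rational(-1, 11)) = Rational(-2, 11))
Function('k')(q) = -2 (Function('k')(q) = Add(-3, Mul(q, Pow(q, -1))) = Add(-3, 1) = -2)
Y = Mul(Rational(2, 11), I, Pow(66, Rational(1, 2))) (Y = Pow(Add(-2, Rational(-2, 11)), Rational(1, 2)) = Pow(Rational(-24, 11), Rational(1, 2)) = Mul(Rational(2, 11), I, Pow(66, Rational(1, 2))) ≈ Mul(1.4771, I))
Pow(Add(Add(Y, -115), Pow(Add(266, 294), -1)), Rational(1, 2)) = Pow(Add(Add(Mul(Rational(2, 11), I, Pow(66, Rational(1, 2))), -115), Pow(Add(266, 294), -1)), Rational(1, 2)) = Pow(Add(Add(-115, Mul(Rational(2, 11), I, Pow(66, Rational(1, 2)))), Pow(560, -1)), Rational(1, 2)) = Pow(Add(Add(-115, Mul(Rational(2, 11), I, Pow(66, Rational(1, 2)))), Rational(1, 560)), Rational(1, 2)) = Pow(Add(Rational(-64399, 560), Mul(Rational(2, 11), I, Pow(66, Rational(1, 2)))), Rational(1, 2))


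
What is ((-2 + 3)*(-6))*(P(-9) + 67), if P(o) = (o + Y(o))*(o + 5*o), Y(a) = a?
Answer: -6234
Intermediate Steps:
P(o) = 12*o² (P(o) = (o + o)*(o + 5*o) = (2*o)*(6*o) = 12*o²)
((-2 + 3)*(-6))*(P(-9) + 67) = ((-2 + 3)*(-6))*(12*(-9)² + 67) = (1*(-6))*(12*81 + 67) = -6*(972 + 67) = -6*1039 = -6234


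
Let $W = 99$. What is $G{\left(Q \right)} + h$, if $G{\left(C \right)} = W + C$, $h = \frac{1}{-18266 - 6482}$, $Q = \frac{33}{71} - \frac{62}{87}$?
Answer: $\frac{15096075839}{152868396} \approx 98.752$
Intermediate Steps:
$Q = - \frac{1531}{6177}$ ($Q = 33 \cdot \frac{1}{71} - \frac{62}{87} = \frac{33}{71} - \frac{62}{87} = - \frac{1531}{6177} \approx -0.24785$)
$h = - \frac{1}{24748}$ ($h = \frac{1}{-24748} = - \frac{1}{24748} \approx -4.0407 \cdot 10^{-5}$)
$G{\left(C \right)} = 99 + C$
$G{\left(Q \right)} + h = \left(99 - \frac{1531}{6177}\right) - \frac{1}{24748} = \frac{609992}{6177} - \frac{1}{24748} = \frac{15096075839}{152868396}$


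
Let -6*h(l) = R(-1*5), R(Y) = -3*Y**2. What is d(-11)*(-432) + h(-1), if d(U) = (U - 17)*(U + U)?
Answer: -532199/2 ≈ -2.6610e+5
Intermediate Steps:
d(U) = 2*U*(-17 + U) (d(U) = (-17 + U)*(2*U) = 2*U*(-17 + U))
h(l) = 25/2 (h(l) = -(-1)*(-1*5)**2/2 = -(-1)*(-5)**2/2 = -(-1)*25/2 = -1/6*(-75) = 25/2)
d(-11)*(-432) + h(-1) = (2*(-11)*(-17 - 11))*(-432) + 25/2 = (2*(-11)*(-28))*(-432) + 25/2 = 616*(-432) + 25/2 = -266112 + 25/2 = -532199/2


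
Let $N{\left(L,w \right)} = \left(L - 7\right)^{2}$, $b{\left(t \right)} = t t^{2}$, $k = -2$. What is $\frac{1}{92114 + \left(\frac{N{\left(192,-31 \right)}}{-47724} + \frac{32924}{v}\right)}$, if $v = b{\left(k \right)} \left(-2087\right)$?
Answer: $\frac{99599988}{9174678275179} \approx 1.0856 \cdot 10^{-5}$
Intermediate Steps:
$b{\left(t \right)} = t^{3}$
$N{\left(L,w \right)} = \left(-7 + L\right)^{2}$
$v = 16696$ ($v = \left(-2\right)^{3} \left(-2087\right) = \left(-8\right) \left(-2087\right) = 16696$)
$\frac{1}{92114 + \left(\frac{N{\left(192,-31 \right)}}{-47724} + \frac{32924}{v}\right)} = \frac{1}{92114 + \left(\frac{\left(-7 + 192\right)^{2}}{-47724} + \frac{32924}{16696}\right)} = \frac{1}{92114 + \left(185^{2} \left(- \frac{1}{47724}\right) + 32924 \cdot \frac{1}{16696}\right)} = \frac{1}{92114 + \left(34225 \left(- \frac{1}{47724}\right) + \frac{8231}{4174}\right)} = \frac{1}{92114 + \left(- \frac{34225}{47724} + \frac{8231}{4174}\right)} = \frac{1}{92114 + \frac{124980547}{99599988}} = \frac{1}{\frac{9174678275179}{99599988}} = \frac{99599988}{9174678275179}$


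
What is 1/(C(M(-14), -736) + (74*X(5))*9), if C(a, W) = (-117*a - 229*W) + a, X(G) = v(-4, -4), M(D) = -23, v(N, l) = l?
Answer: 1/168548 ≈ 5.9330e-6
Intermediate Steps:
X(G) = -4
C(a, W) = -229*W - 116*a (C(a, W) = (-229*W - 117*a) + a = -229*W - 116*a)
1/(C(M(-14), -736) + (74*X(5))*9) = 1/((-229*(-736) - 116*(-23)) + (74*(-4))*9) = 1/((168544 + 2668) - 296*9) = 1/(171212 - 2664) = 1/168548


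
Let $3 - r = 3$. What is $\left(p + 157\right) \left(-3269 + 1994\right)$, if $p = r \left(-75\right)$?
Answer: $-200175$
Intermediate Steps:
$r = 0$ ($r = 3 - 3 = 0$)
$p = 0$ ($p = 0 \left(-75\right) = 0$)
$\left(p + 157\right) \left(-3269 + 1994\right) = \left(0 + 157\right) \left(-3269 + 1994\right) = 157 \left(-1275\right) = -200175$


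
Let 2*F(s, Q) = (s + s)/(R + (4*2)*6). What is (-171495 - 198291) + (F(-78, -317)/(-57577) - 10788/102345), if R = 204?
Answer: -2346664129915633/6346004070 ≈ -3.6979e+5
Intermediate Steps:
F(s, Q) = s/252 (F(s, Q) = ((s + s)/(204 + (4*2)*6))/2 = ((2*s)/(204 + 8*6))/2 = ((2*s)/(204 + 48))/2 = ((2*s)/252)/2 = ((2*s)*(1/252))/2 = (s/126)/2 = s/252)
(-171495 - 198291) + (F(-78, -317)/(-57577) - 10788/102345) = (-171495 - 198291) + (((1/252)*(-78))/(-57577) - 10788/102345) = -369786 + (-13/42*(-1/57577) - 10788*1/102345) = -369786 + (1/186018 - 3596/34115) = -369786 - 668886613/6346004070 = -2346664129915633/6346004070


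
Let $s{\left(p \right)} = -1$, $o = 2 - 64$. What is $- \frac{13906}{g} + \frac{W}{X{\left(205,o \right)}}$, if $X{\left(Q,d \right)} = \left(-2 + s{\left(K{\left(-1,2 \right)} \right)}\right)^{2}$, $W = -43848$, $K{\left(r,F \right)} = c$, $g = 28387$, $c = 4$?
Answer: $- \frac{138315370}{28387} \approx -4872.5$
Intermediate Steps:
$o = -62$ ($o = 2 - 64 = -62$)
$K{\left(r,F \right)} = 4$
$X{\left(Q,d \right)} = 9$ ($X{\left(Q,d \right)} = \left(-2 - 1\right)^{2} = \left(-3\right)^{2} = 9$)
$- \frac{13906}{g} + \frac{W}{X{\left(205,o \right)}} = - \frac{13906}{28387} - \frac{43848}{9} = \left(-13906\right) \frac{1}{28387} - 4872 = - \frac{13906}{28387} - 4872 = - \frac{138315370}{28387}$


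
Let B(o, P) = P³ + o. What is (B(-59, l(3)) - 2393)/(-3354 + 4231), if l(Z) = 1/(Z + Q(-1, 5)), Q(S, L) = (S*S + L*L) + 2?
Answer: -73047531/26126707 ≈ -2.7959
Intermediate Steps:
Q(S, L) = 2 + L² + S² (Q(S, L) = (S² + L²) + 2 = (L² + S²) + 2 = 2 + L² + S²)
l(Z) = 1/(28 + Z) (l(Z) = 1/(Z + (2 + 5² + (-1)²)) = 1/(Z + (2 + 25 + 1)) = 1/(Z + 28) = 1/(28 + Z))
B(o, P) = o + P³
(B(-59, l(3)) - 2393)/(-3354 + 4231) = ((-59 + (1/(28 + 3))³) - 2393)/(-3354 + 4231) = ((-59 + (1/31)³) - 2393)/877 = ((-59 + (1/31)³) - 2393)*(1/877) = ((-59 + 1/29791) - 2393)*(1/877) = (-1757668/29791 - 2393)*(1/877) = -73047531/29791*1/877 = -73047531/26126707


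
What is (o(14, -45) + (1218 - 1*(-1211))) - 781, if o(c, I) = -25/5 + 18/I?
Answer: 8213/5 ≈ 1642.6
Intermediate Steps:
o(c, I) = -5 + 18/I (o(c, I) = -25*⅕ + 18/I = -5 + 18/I)
(o(14, -45) + (1218 - 1*(-1211))) - 781 = ((-5 + 18/(-45)) + (1218 - 1*(-1211))) - 781 = ((-5 + 18*(-1/45)) + (1218 + 1211)) - 781 = ((-5 - ⅖) + 2429) - 781 = (-27/5 + 2429) - 781 = 12118/5 - 781 = 8213/5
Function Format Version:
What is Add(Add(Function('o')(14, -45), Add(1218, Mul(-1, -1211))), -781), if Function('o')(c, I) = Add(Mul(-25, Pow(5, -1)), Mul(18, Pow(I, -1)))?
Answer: Rational(8213, 5) ≈ 1642.6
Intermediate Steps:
Function('o')(c, I) = Add(-5, Mul(18, Pow(I, -1))) (Function('o')(c, I) = Add(Mul(-25, Rational(1, 5)), Mul(18, Pow(I, -1))) = Add(-5, Mul(18, Pow(I, -1))))
Add(Add(Function('o')(14, -45), Add(1218, Mul(-1, -1211))), -781) = Add(Add(Add(-5, Mul(18, Pow(-45, -1))), Add(1218, Mul(-1, -1211))), -781) = Add(Add(Add(-5, Mul(18, Rational(-1, 45))), Add(1218, 1211)), -781) = Add(Add(Add(-5, Rational(-2, 5)), 2429), -781) = Add(Add(Rational(-27, 5), 2429), -781) = Add(Rational(12118, 5), -781) = Rational(8213, 5)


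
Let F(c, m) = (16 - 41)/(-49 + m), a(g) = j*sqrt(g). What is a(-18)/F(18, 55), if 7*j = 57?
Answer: -1026*I*sqrt(2)/175 ≈ -8.2913*I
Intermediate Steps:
j = 57/7 (j = (1/7)*57 = 57/7 ≈ 8.1429)
a(g) = 57*sqrt(g)/7
F(c, m) = -25/(-49 + m)
a(-18)/F(18, 55) = (57*sqrt(-18)/7)/((-25/(-49 + 55))) = (57*(3*I*sqrt(2))/7)/((-25/6)) = (171*I*sqrt(2)/7)/((-25*1/6)) = (171*I*sqrt(2)/7)/(-25/6) = (171*I*sqrt(2)/7)*(-6/25) = -1026*I*sqrt(2)/175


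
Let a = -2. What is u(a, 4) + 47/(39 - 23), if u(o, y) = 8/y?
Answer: 79/16 ≈ 4.9375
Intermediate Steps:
u(a, 4) + 47/(39 - 23) = 8/4 + 47/(39 - 23) = 8*(¼) + 47/16 = 2 + (1/16)*47 = 2 + 47/16 = 79/16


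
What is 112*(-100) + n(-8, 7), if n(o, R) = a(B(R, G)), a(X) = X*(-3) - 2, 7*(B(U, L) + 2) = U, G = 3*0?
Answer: -11199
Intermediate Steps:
G = 0
B(U, L) = -2 + U/7
a(X) = -2 - 3*X (a(X) = -3*X - 2 = -2 - 3*X)
n(o, R) = 4 - 3*R/7 (n(o, R) = -2 - 3*(-2 + R/7) = -2 + (6 - 3*R/7) = 4 - 3*R/7)
112*(-100) + n(-8, 7) = 112*(-100) + (4 - 3/7*7) = -11200 + (4 - 3) = -11200 + 1 = -11199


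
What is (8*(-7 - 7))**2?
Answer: 12544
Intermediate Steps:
(8*(-7 - 7))**2 = (8*(-14))**2 = (-112)**2 = 12544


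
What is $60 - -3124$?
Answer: $3184$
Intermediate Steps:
$60 - -3124 = 60 + 3124 = 3184$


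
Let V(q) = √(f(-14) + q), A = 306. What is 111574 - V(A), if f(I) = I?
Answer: 111574 - 2*√73 ≈ 1.1156e+5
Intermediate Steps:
V(q) = √(-14 + q)
111574 - V(A) = 111574 - √(-14 + 306) = 111574 - √292 = 111574 - 2*√73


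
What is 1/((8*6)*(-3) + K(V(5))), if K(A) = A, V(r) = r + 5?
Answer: -1/134 ≈ -0.0074627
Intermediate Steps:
V(r) = 5 + r
1/((8*6)*(-3) + K(V(5))) = 1/((8*6)*(-3) + (5 + 5)) = 1/(48*(-3) + 10) = 1/(-144 + 10) = 1/(-134) = -1/134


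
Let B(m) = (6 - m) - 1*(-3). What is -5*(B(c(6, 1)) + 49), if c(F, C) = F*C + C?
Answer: -255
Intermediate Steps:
c(F, C) = C + C*F (c(F, C) = C*F + C = C + C*F)
B(m) = 9 - m (B(m) = (6 - m) + 3 = 9 - m)
-5*(B(c(6, 1)) + 49) = -5*((9 - (1 + 6)) + 49) = -5*((9 - 7) + 49) = -5*(2 + 49) = -5*51 = -255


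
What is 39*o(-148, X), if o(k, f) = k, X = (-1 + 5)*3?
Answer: -5772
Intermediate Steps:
X = 12 (X = 4*3 = 12)
39*o(-148, X) = 39*(-148) = -5772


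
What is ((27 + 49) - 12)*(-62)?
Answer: -3968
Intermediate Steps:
((27 + 49) - 12)*(-62) = (76 - 12)*(-62) = 64*(-62) = -3968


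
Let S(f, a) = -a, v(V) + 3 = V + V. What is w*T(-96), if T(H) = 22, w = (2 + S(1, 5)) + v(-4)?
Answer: -308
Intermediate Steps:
v(V) = -3 + 2*V (v(V) = -3 + (V + V) = -3 + 2*V)
w = -14 (w = (2 - 1*5) + (-3 + 2*(-4)) = (2 - 5) + (-3 - 8) = -3 - 11 = -14)
w*T(-96) = -14*22 = -308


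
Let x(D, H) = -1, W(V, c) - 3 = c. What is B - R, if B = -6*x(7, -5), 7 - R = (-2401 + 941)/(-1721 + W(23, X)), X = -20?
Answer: -139/869 ≈ -0.15995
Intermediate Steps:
W(V, c) = 3 + c
R = 5353/869 (R = 7 - (-2401 + 941)/(-1721 + (3 - 20)) = 7 - (-1460)/(-1721 - 17) = 7 - (-1460)/(-1738) = 7 - (-1460)*(-1)/1738 = 7 - 1*730/869 = 7 - 730/869 = 5353/869 ≈ 6.1600)
B = 6 (B = -6*(-1) = 6)
B - R = 6 - 1*5353/869 = 6 - 5353/869 = -139/869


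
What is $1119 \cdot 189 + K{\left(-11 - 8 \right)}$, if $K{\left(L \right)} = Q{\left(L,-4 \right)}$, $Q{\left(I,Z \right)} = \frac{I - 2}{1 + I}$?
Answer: $\frac{1268953}{6} \approx 2.1149 \cdot 10^{5}$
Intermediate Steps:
$Q{\left(I,Z \right)} = \frac{-2 + I}{1 + I}$
$K{\left(L \right)} = \frac{-2 + L}{1 + L}$
$1119 \cdot 189 + K{\left(-11 - 8 \right)} = 1119 \cdot 189 + \frac{-2 - 19}{1 - 19} = 211491 + \frac{-2 - 19}{1 - 19} = 211491 + \frac{1}{-18} \left(-21\right) = 211491 - - \frac{7}{6} = 211491 + \frac{7}{6} = \frac{1268953}{6}$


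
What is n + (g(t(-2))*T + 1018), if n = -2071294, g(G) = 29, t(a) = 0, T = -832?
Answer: -2094404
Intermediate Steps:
n + (g(t(-2))*T + 1018) = -2071294 + (29*(-832) + 1018) = -2071294 + (-24128 + 1018) = -2071294 - 23110 = -2094404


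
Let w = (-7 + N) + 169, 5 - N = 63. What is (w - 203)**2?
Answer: 9801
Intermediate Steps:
N = -58 (N = 5 - 1*63 = 5 - 63 = -58)
w = 104 (w = (-7 - 58) + 169 = -65 + 169 = 104)
(w - 203)**2 = (104 - 203)**2 = (-99)**2 = 9801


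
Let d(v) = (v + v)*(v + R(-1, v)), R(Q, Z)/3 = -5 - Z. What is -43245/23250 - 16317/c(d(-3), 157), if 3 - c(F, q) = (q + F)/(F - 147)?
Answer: -77469/25 ≈ -3098.8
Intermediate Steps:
R(Q, Z) = -15 - 3*Z (R(Q, Z) = 3*(-5 - Z) = -15 - 3*Z)
d(v) = 2*v*(-15 - 2*v) (d(v) = (v + v)*(v + (-15 - 3*v)) = (2*v)*(-15 - 2*v) = 2*v*(-15 - 2*v))
c(F, q) = 3 - (F + q)/(-147 + F) (c(F, q) = 3 - (q + F)/(F - 147) = 3 - (F + q)/(-147 + F))
-43245/23250 - 16317/c(d(-3), 157) = -43245/23250 - 16317*(-147 - 2*(-3)*(15 + 2*(-3)))/(-441 - 1*157 + 2*(-2*(-3)*(15 + 2*(-3)))) = -43245*1/23250 - 16317*(-147 - 2*(-3)*(15 - 6))/(-441 - 157 + 2*(-2*(-3)*(15 - 6))) = -93/50 - 16317*(-147 - 2*(-3)*9)/(-441 - 157 + 2*(-2*(-3)*9)) = -93/50 - 16317*(-147 + 54)/(-441 - 157 + 2*54) = -93/50 - 16317*(-93/(-441 - 157 + 108)) = -93/50 - 16317/((-1/93*(-490))) = -93/50 - 16317/490/93 = -93/50 - 16317*93/490 = -93/50 - 30969/10 = -77469/25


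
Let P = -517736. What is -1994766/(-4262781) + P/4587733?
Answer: 2314819540554/6518833688491 ≈ 0.35510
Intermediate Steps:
-1994766/(-4262781) + P/4587733 = -1994766/(-4262781) - 517736/4587733 = -1994766*(-1/4262781) - 517736*1/4587733 = 664922/1420927 - 517736/4587733 = 2314819540554/6518833688491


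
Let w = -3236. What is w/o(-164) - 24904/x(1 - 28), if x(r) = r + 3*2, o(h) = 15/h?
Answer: 1279816/35 ≈ 36566.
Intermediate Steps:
x(r) = 6 + r (x(r) = r + 6 = 6 + r)
w/o(-164) - 24904/x(1 - 28) = -3236/(15/(-164)) - 24904/(6 + (1 - 28)) = -3236/(15*(-1/164)) - 24904/(6 - 27) = -3236/(-15/164) - 24904/(-21) = -3236*(-164/15) - 24904*(-1/21) = 530704/15 + 24904/21 = 1279816/35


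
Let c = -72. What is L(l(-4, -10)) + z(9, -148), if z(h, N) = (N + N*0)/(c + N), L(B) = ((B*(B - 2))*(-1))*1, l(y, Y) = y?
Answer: -1283/55 ≈ -23.327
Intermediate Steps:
L(B) = -B*(-2 + B) (L(B) = ((B*(-2 + B))*(-1))*1 = -B*(-2 + B)*1 = -B*(-2 + B))
z(h, N) = N/(-72 + N) (z(h, N) = (N + N*0)/(-72 + N) = (N + 0)/(-72 + N) = N/(-72 + N))
L(l(-4, -10)) + z(9, -148) = -4*(2 - 1*(-4)) - 148/(-72 - 148) = -4*(2 + 4) - 148/(-220) = -4*6 - 148*(-1/220) = -24 + 37/55 = -1283/55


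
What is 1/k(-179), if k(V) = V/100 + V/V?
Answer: -100/79 ≈ -1.2658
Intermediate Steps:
k(V) = 1 + V/100 (k(V) = V*(1/100) + 1 = V/100 + 1 = 1 + V/100)
1/k(-179) = 1/(1 + (1/100)*(-179)) = 1/(1 - 179/100) = 1/(-79/100) = -100/79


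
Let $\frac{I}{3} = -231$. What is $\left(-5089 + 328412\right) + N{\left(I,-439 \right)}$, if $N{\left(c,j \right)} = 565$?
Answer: $323888$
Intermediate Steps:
$I = -693$ ($I = 3 \left(-231\right) = -693$)
$\left(-5089 + 328412\right) + N{\left(I,-439 \right)} = \left(-5089 + 328412\right) + 565 = 323323 + 565 = 323888$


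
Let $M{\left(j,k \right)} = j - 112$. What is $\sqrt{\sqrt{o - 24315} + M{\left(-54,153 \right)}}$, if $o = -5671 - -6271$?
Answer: $\sqrt{-166 + 3 i \sqrt{2635}} \approx 5.4969 + 14.008 i$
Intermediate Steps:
$M{\left(j,k \right)} = -112 + j$ ($M{\left(j,k \right)} = j - 112 = -112 + j$)
$o = 600$ ($o = -5671 + 6271 = 600$)
$\sqrt{\sqrt{o - 24315} + M{\left(-54,153 \right)}} = \sqrt{\sqrt{600 - 24315} - 166} = \sqrt{\sqrt{-23715} - 166} = \sqrt{3 i \sqrt{2635} - 166} = \sqrt{-166 + 3 i \sqrt{2635}}$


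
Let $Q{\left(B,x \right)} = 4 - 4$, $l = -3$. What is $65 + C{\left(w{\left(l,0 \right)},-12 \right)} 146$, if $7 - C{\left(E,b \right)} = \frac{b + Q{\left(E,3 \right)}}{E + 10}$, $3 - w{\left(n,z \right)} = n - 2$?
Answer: $\frac{3553}{3} \approx 1184.3$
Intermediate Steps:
$w{\left(n,z \right)} = 5 - n$ ($w{\left(n,z \right)} = 3 - \left(n - 2\right) = 3 - \left(-2 + n\right) = 5 - n$)
$Q{\left(B,x \right)} = 0$ ($Q{\left(B,x \right)} = 4 - 4 = 0$)
$C{\left(E,b \right)} = 7 - \frac{b}{10 + E}$ ($C{\left(E,b \right)} = 7 - \frac{b + 0}{E + 10} = 7 - \frac{b}{10 + E}$)
$65 + C{\left(w{\left(l,0 \right)},-12 \right)} 146 = 65 + \frac{70 - -12 + 7 \left(5 - -3\right)}{10 + \left(5 - -3\right)} 146 = 65 + \frac{70 + 12 + 7 \left(5 + 3\right)}{10 + \left(5 + 3\right)} 146 = 65 + \frac{70 + 12 + 7 \cdot 8}{10 + 8} \cdot 146 = 65 + \frac{70 + 12 + 56}{18} \cdot 146 = 65 + \frac{1}{18} \cdot 138 \cdot 146 = 65 + \frac{23}{3} \cdot 146 = 65 + \frac{3358}{3} = \frac{3553}{3}$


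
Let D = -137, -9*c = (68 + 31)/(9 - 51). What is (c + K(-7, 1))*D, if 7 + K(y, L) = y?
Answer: 79049/42 ≈ 1882.1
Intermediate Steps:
c = 11/42 (c = -(68 + 31)/(9*(9 - 51)) = -11/(-42) = -11*(-1)/42 = -1/9*(-33/14) = 11/42 ≈ 0.26190)
K(y, L) = -7 + y
(c + K(-7, 1))*D = (11/42 + (-7 - 7))*(-137) = (11/42 - 14)*(-137) = -577/42*(-137) = 79049/42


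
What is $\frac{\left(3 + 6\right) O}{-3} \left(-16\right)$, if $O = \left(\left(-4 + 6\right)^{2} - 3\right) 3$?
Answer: $144$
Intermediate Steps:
$O = 3$ ($O = \left(2^{2} - 3\right) 3 = \left(4 - 3\right) 3 = 1 \cdot 3 = 3$)
$\frac{\left(3 + 6\right) O}{-3} \left(-16\right) = \frac{\left(3 + 6\right) 3}{-3} \left(-16\right) = - \frac{9 \cdot 3}{3} \left(-16\right) = \left(- \frac{1}{3}\right) 27 \left(-16\right) = \left(-9\right) \left(-16\right) = 144$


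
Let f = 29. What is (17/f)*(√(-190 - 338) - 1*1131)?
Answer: -663 + 68*I*√33/29 ≈ -663.0 + 13.47*I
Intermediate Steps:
(17/f)*(√(-190 - 338) - 1*1131) = (17/29)*(√(-190 - 338) - 1*1131) = (17*(1/29))*(√(-528) - 1131) = 17*(4*I*√33 - 1131)/29 = 17*(-1131 + 4*I*√33)/29 = -663 + 68*I*√33/29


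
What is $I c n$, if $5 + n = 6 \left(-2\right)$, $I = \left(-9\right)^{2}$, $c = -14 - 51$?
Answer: $89505$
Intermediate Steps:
$c = -65$ ($c = -14 - 51 = -65$)
$I = 81$
$n = -17$ ($n = -5 + 6 \left(-2\right) = -5 - 12 = -17$)
$I c n = 81 \left(-65\right) \left(-17\right) = \left(-5265\right) \left(-17\right) = 89505$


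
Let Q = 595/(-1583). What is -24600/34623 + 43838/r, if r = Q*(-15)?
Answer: 266940301238/34334475 ≈ 7774.7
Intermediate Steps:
Q = -595/1583 (Q = 595*(-1/1583) = -595/1583 ≈ -0.37587)
r = 8925/1583 (r = -595/1583*(-15) = 8925/1583 ≈ 5.6380)
-24600/34623 + 43838/r = -24600/34623 + 43838/(8925/1583) = -24600*1/34623 + 43838*(1583/8925) = -8200/11541 + 69395554/8925 = 266940301238/34334475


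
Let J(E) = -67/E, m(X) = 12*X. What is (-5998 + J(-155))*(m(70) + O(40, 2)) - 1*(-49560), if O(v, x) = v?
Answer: -162077288/31 ≈ -5.2283e+6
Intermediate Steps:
(-5998 + J(-155))*(m(70) + O(40, 2)) - 1*(-49560) = (-5998 - 67/(-155))*(12*70 + 40) - 1*(-49560) = (-5998 - 67*(-1/155))*(840 + 40) + 49560 = (-5998 + 67/155)*880 + 49560 = -929623/155*880 + 49560 = -163613648/31 + 49560 = -162077288/31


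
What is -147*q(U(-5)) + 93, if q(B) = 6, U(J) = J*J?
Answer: -789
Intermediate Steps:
U(J) = J²
-147*q(U(-5)) + 93 = -147*6 + 93 = -882 + 93 = -789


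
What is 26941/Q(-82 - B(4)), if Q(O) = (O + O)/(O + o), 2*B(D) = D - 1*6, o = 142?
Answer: -1643401/162 ≈ -10144.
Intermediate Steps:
B(D) = -3 + D/2 (B(D) = (D - 1*6)/2 = (D - 6)/2 = (-6 + D)/2 = -3 + D/2)
Q(O) = 2*O/(142 + O) (Q(O) = (O + O)/(O + 142) = (2*O)/(142 + O) = 2*O/(142 + O))
26941/Q(-82 - B(4)) = 26941/((2*(-82 - (-3 + (½)*4))/(142 + (-82 - (-3 + (½)*4))))) = 26941/((2*(-82 - (-3 + 2))/(142 + (-82 - (-3 + 2))))) = 26941/((2*(-82 - 1*(-1))/(142 + (-82 - 1*(-1))))) = 26941/((2*(-82 + 1)/(142 + (-82 + 1)))) = 26941/((2*(-81)/(142 - 81))) = 26941/((2*(-81)/61)) = 26941/((2*(-81)*(1/61))) = 26941/(-162/61) = 26941*(-61/162) = -1643401/162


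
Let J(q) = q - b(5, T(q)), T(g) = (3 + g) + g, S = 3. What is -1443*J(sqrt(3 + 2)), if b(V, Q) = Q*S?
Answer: 12987 + 7215*sqrt(5) ≈ 29120.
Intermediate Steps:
T(g) = 3 + 2*g
b(V, Q) = 3*Q (b(V, Q) = Q*3 = 3*Q)
J(q) = -9 - 5*q (J(q) = q - 3*(3 + 2*q) = q - (9 + 6*q) = q + (-9 - 6*q) = -9 - 5*q)
-1443*J(sqrt(3 + 2)) = -1443*(-9 - 5*sqrt(3 + 2)) = -1443*(-9 - 5*sqrt(5)) = 12987 + 7215*sqrt(5)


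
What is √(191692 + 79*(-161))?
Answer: √178973 ≈ 423.05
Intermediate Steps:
√(191692 + 79*(-161)) = √(191692 - 12719) = √178973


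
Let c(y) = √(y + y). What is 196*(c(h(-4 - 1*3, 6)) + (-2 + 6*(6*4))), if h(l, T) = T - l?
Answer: 27832 + 196*√26 ≈ 28831.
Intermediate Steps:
c(y) = √2*√y (c(y) = √(2*y) = √2*√y)
196*(c(h(-4 - 1*3, 6)) + (-2 + 6*(6*4))) = 196*(√2*√(6 - (-4 - 1*3)) + (-2 + 6*(6*4))) = 196*(√2*√(6 - (-4 - 3)) + (-2 + 6*24)) = 196*(√2*√(6 - 1*(-7)) + (-2 + 144)) = 196*(√2*√(6 + 7) + 142) = 196*(√2*√13 + 142) = 196*(√26 + 142) = 196*(142 + √26) = 27832 + 196*√26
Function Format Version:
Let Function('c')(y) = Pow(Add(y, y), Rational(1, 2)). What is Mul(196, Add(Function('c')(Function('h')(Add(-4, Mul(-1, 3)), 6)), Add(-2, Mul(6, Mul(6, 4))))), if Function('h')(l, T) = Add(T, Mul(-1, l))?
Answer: Add(27832, Mul(196, Pow(26, Rational(1, 2)))) ≈ 28831.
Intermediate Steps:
Function('c')(y) = Mul(Pow(2, Rational(1, 2)), Pow(y, Rational(1, 2))) (Function('c')(y) = Pow(Mul(2, y), Rational(1, 2)) = Mul(Pow(2, Rational(1, 2)), Pow(y, Rational(1, 2))))
Mul(196, Add(Function('c')(Function('h')(Add(-4, Mul(-1, 3)), 6)), Add(-2, Mul(6, Mul(6, 4))))) = Mul(196, Add(Mul(Pow(2, Rational(1, 2)), Pow(Add(6, Mul(-1, Add(-4, Mul(-1, 3)))), Rational(1, 2))), Add(-2, Mul(6, Mul(6, 4))))) = Mul(196, Add(Mul(Pow(2, Rational(1, 2)), Pow(Add(6, Mul(-1, Add(-4, -3))), Rational(1, 2))), Add(-2, Mul(6, 24)))) = Mul(196, Add(Mul(Pow(2, Rational(1, 2)), Pow(Add(6, Mul(-1, -7)), Rational(1, 2))), Add(-2, 144))) = Mul(196, Add(Mul(Pow(2, Rational(1, 2)), Pow(Add(6, 7), Rational(1, 2))), 142)) = Mul(196, Add(Mul(Pow(2, Rational(1, 2)), Pow(13, Rational(1, 2))), 142)) = Mul(196, Add(Pow(26, Rational(1, 2)), 142)) = Mul(196, Add(142, Pow(26, Rational(1, 2)))) = Add(27832, Mul(196, Pow(26, Rational(1, 2))))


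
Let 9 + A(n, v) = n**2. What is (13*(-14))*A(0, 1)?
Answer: 1638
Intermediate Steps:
A(n, v) = -9 + n**2
(13*(-14))*A(0, 1) = (13*(-14))*(-9 + 0**2) = -182*(-9 + 0) = -182*(-9) = 1638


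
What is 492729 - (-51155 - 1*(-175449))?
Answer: 368435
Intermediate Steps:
492729 - (-51155 - 1*(-175449)) = 492729 - (-51155 + 175449) = 492729 - 1*124294 = 492729 - 124294 = 368435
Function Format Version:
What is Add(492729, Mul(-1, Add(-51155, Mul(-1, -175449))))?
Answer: 368435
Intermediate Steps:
Add(492729, Mul(-1, Add(-51155, Mul(-1, -175449)))) = Add(492729, Mul(-1, Add(-51155, 175449))) = Add(492729, Mul(-1, 124294)) = Add(492729, -124294) = 368435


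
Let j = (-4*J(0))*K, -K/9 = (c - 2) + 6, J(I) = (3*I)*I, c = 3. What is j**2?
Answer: 0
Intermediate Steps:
J(I) = 3*I**2
K = -63 (K = -9*((3 - 2) + 6) = -9*(1 + 6) = -9*7 = -63)
j = 0 (j = -12*0**2*(-63) = -12*0*(-63) = -4*0*(-63) = 0*(-63) = 0)
j**2 = 0**2 = 0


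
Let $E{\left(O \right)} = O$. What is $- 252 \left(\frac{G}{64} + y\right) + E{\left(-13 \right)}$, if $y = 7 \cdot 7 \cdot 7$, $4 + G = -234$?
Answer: $- \frac{684095}{8} \approx -85512.0$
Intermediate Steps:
$G = -238$ ($G = -4 - 234 = -238$)
$y = 343$ ($y = 49 \cdot 7 = 343$)
$- 252 \left(\frac{G}{64} + y\right) + E{\left(-13 \right)} = - 252 \left(- \frac{238}{64} + 343\right) - 13 = - 252 \left(\left(-238\right) \frac{1}{64} + 343\right) - 13 = - 252 \left(- \frac{119}{32} + 343\right) - 13 = \left(-252\right) \frac{10857}{32} - 13 = - \frac{683991}{8} - 13 = - \frac{684095}{8}$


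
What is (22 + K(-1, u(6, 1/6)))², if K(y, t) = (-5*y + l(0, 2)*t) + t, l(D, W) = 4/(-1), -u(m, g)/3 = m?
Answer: 6561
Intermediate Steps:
u(m, g) = -3*m
l(D, W) = -4 (l(D, W) = 4*(-1) = -4)
K(y, t) = -5*y - 3*t (K(y, t) = (-5*y - 4*t) + t = -5*y - 3*t)
(22 + K(-1, u(6, 1/6)))² = (22 + (-5*(-1) - (-9)*6))² = (22 + (5 - 3*(-18)))² = (22 + (5 + 54))² = (22 + 59)² = 81² = 6561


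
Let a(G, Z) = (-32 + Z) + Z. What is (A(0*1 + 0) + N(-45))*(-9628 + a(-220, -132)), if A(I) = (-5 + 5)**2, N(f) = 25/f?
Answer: 16540/3 ≈ 5513.3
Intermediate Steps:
A(I) = 0 (A(I) = 0**2 = 0)
a(G, Z) = -32 + 2*Z
(A(0*1 + 0) + N(-45))*(-9628 + a(-220, -132)) = (0 + 25/(-45))*(-9628 + (-32 + 2*(-132))) = (0 + 25*(-1/45))*(-9628 + (-32 - 264)) = (0 - 5/9)*(-9628 - 296) = -5/9*(-9924) = 16540/3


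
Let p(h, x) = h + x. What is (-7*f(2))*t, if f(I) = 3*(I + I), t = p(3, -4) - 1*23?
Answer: 2016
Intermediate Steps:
t = -24 (t = (3 - 4) - 1*23 = -1 - 23 = -24)
f(I) = 6*I (f(I) = 3*(2*I) = 6*I)
(-7*f(2))*t = -42*2*(-24) = -7*12*(-24) = -84*(-24) = 2016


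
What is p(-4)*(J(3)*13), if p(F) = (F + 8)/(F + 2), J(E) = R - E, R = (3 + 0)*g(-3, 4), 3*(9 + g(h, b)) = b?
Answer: 676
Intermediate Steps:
g(h, b) = -9 + b/3
R = -23 (R = (3 + 0)*(-9 + (⅓)*4) = 3*(-9 + 4/3) = 3*(-23/3) = -23)
J(E) = -23 - E
p(F) = (8 + F)/(2 + F)
p(-4)*(J(3)*13) = ((8 - 4)/(2 - 4))*((-23 - 1*3)*13) = (4/(-2))*((-23 - 3)*13) = (-½*4)*(-26*13) = -2*(-338) = 676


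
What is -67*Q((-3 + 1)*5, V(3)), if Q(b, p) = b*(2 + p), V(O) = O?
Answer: 3350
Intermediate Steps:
-67*Q((-3 + 1)*5, V(3)) = -67*(-3 + 1)*5*(2 + 3) = -67*(-2*5)*5 = -(-670)*5 = -67*(-50) = 3350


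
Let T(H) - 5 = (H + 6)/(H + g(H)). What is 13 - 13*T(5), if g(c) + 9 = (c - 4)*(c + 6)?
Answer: -507/7 ≈ -72.429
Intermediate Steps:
g(c) = -9 + (-4 + c)*(6 + c) (g(c) = -9 + (c - 4)*(c + 6) = -9 + (-4 + c)*(6 + c))
T(H) = 5 + (6 + H)/(-33 + H² + 3*H) (T(H) = 5 + (H + 6)/(H + (-33 + H² + 2*H)) = 5 + (6 + H)/(-33 + H² + 3*H))
13 - 13*T(5) = 13 - 13*(-159 + 5*5² + 16*5)/(-33 + 5² + 3*5) = 13 - 13*(-159 + 5*25 + 80)/(-33 + 25 + 15) = 13 - 13*(-159 + 125 + 80)/7 = 13 - 13*46/7 = 13 - 598/7 = -507/7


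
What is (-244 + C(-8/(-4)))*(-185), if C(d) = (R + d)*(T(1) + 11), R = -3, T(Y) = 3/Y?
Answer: 47730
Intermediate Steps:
C(d) = -42 + 14*d (C(d) = (-3 + d)*(3/1 + 11) = (-3 + d)*(3*1 + 11) = (-3 + d)*(3 + 11) = (-3 + d)*14 = -42 + 14*d)
(-244 + C(-8/(-4)))*(-185) = (-244 + (-42 + 14*(-8/(-4))))*(-185) = (-244 + (-42 + 14*(-8*(-¼))))*(-185) = (-244 + (-42 + 14*2))*(-185) = (-244 + (-42 + 28))*(-185) = (-244 - 14)*(-185) = -258*(-185) = 47730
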